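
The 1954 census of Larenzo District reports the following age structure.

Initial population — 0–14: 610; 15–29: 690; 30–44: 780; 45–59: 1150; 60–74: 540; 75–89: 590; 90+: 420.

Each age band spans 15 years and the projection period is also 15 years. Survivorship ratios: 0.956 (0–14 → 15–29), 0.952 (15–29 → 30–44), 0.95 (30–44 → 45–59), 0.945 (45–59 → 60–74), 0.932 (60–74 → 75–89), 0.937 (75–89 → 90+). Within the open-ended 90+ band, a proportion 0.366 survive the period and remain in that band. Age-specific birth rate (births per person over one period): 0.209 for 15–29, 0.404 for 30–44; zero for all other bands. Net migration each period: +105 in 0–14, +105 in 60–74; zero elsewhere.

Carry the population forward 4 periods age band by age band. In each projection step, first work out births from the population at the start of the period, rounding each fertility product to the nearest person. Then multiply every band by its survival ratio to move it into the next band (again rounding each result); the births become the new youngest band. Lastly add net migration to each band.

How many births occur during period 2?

387

[period 1]
Births: 690 * 0.209 = 144, 780 * 0.404 = 315 — total 459
15–29: 610 * 0.956 = 583
30–44: 690 * 0.952 = 657
45–59: 780 * 0.95 = 741
60–74: 1150 * 0.945 = 1087
75–89: 540 * 0.932 = 503
90+: 590 * 0.937 + 420 * 0.366 = 553 + 154 = 707
Net migration: 0–14 + 105 → 564; 60–74 + 105 → 1192
Giving 564 / 583 / 657 / 741 / 1192 / 503 / 707.
[period 2]
Births: 583 * 0.209 = 122, 657 * 0.404 = 265 — total 387
15–29: 564 * 0.956 = 539
30–44: 583 * 0.952 = 555
45–59: 657 * 0.95 = 624
60–74: 741 * 0.945 = 700
75–89: 1192 * 0.932 = 1111
90+: 503 * 0.937 + 707 * 0.366 = 471 + 259 = 730
Net migration: 0–14 + 105 → 492; 60–74 + 105 → 805
Giving 492 / 539 / 555 / 624 / 805 / 1111 / 730.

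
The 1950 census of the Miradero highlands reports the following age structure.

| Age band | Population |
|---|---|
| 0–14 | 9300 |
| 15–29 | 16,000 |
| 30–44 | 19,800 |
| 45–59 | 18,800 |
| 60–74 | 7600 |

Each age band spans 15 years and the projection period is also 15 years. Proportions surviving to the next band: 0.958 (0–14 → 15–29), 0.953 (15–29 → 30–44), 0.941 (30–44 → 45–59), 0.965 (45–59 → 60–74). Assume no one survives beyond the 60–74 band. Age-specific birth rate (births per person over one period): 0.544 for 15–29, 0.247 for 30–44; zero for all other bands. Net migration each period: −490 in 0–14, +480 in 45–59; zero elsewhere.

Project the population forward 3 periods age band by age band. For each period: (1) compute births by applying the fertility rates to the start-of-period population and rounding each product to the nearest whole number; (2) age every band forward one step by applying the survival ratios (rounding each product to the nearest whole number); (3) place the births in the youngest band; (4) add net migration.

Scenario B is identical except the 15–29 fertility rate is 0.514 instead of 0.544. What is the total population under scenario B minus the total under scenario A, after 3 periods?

-1307

— Period 1 —
Births: 16000 × 0.544 = 8704, 19800 × 0.247 = 4891 → 13595
15–29: 9300 × 0.958 = 8909
30–44: 16000 × 0.953 = 15248
45–59: 19800 × 0.941 = 18632
60–74: 18800 × 0.965 = 18142
Net migration: 0–14 − 490 → 13105; 45–59 + 480 → 19112
Giving 13105 / 8909 / 15248 / 19112 / 18142.
— Period 2 —
Births: 8909 × 0.544 = 4846, 15248 × 0.247 = 3766 → 8612
15–29: 13105 × 0.958 = 12555
30–44: 8909 × 0.953 = 8490
45–59: 15248 × 0.941 = 14348
60–74: 19112 × 0.965 = 18443
Net migration: 0–14 − 490 → 8122; 45–59 + 480 → 14828
Giving 8122 / 12555 / 8490 / 14828 / 18443.
— Period 3 —
Births: 12555 × 0.544 = 6830, 8490 × 0.247 = 2097 → 8927
15–29: 8122 × 0.958 = 7781
30–44: 12555 × 0.953 = 11965
45–59: 8490 × 0.941 = 7989
60–74: 14828 × 0.965 = 14309
Net migration: 0–14 − 490 → 8437; 45–59 + 480 → 8469
Giving 8437 / 7781 / 11965 / 8469 / 14309.
Scenario A total after 3 periods: 50961
Scenario B projection —
— Period 1 —
Births: 16000 × 0.514 = 8224, 19800 × 0.247 = 4891 → 13115
15–29: 9300 × 0.958 = 8909
30–44: 16000 × 0.953 = 15248
45–59: 19800 × 0.941 = 18632
60–74: 18800 × 0.965 = 18142
Net migration: 0–14 − 490 → 12625; 45–59 + 480 → 19112
Giving 12625 / 8909 / 15248 / 19112 / 18142.
— Period 2 —
Births: 8909 × 0.514 = 4579, 15248 × 0.247 = 3766 → 8345
15–29: 12625 × 0.958 = 12095
30–44: 8909 × 0.953 = 8490
45–59: 15248 × 0.941 = 14348
60–74: 19112 × 0.965 = 18443
Net migration: 0–14 − 490 → 7855; 45–59 + 480 → 14828
Giving 7855 / 12095 / 8490 / 14828 / 18443.
— Period 3 —
Births: 12095 × 0.514 = 6217, 8490 × 0.247 = 2097 → 8314
15–29: 7855 × 0.958 = 7525
30–44: 12095 × 0.953 = 11527
45–59: 8490 × 0.941 = 7989
60–74: 14828 × 0.965 = 14309
Net migration: 0–14 − 490 → 7824; 45–59 + 480 → 8469
Giving 7824 / 7525 / 11527 / 8469 / 14309.
Scenario B total after 3 periods: 49654
Difference B − A = 49654 − 50961 = -1307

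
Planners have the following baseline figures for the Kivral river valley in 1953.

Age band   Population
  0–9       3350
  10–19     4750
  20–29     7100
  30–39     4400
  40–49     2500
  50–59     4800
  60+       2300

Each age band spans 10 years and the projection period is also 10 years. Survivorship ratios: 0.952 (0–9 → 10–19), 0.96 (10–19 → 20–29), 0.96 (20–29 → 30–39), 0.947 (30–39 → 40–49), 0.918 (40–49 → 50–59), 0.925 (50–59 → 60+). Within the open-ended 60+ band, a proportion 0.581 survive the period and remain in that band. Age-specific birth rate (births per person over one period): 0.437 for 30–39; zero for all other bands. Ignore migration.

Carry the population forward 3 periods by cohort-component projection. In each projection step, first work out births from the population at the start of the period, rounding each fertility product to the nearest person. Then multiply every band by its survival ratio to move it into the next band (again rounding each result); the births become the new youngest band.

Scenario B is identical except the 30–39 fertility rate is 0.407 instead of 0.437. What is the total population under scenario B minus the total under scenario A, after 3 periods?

-447

Let group 1 be 0–9 through group 7 = 60+.
Period 1.
Births: 4400 * 0.437 = 1923
Group 2: 3350 * 0.952 = 3189
Group 3: 4750 * 0.96 = 4560
Group 4: 7100 * 0.96 = 6816
Group 5: 4400 * 0.947 = 4167
Group 6: 2500 * 0.918 = 2295
Group 7: 4800 * 0.925 + 2300 * 0.581 = 4440 + 1336 = 5776
Giving 1923 / 3189 / 4560 / 6816 / 4167 / 2295 / 5776.
Period 2.
Births: 6816 * 0.437 = 2979
Group 2: 1923 * 0.952 = 1831
Group 3: 3189 * 0.96 = 3061
Group 4: 4560 * 0.96 = 4378
Group 5: 6816 * 0.947 = 6455
Group 6: 4167 * 0.918 = 3825
Group 7: 2295 * 0.925 + 5776 * 0.581 = 2123 + 3356 = 5479
Giving 2979 / 1831 / 3061 / 4378 / 6455 / 3825 / 5479.
Period 3.
Births: 4378 * 0.437 = 1913
Group 2: 2979 * 0.952 = 2836
Group 3: 1831 * 0.96 = 1758
Group 4: 3061 * 0.96 = 2939
Group 5: 4378 * 0.947 = 4146
Group 6: 6455 * 0.918 = 5926
Group 7: 3825 * 0.925 + 5479 * 0.581 = 3538 + 3183 = 6721
Giving 1913 / 2836 / 1758 / 2939 / 4146 / 5926 / 6721.
Scenario A total after 3 periods: 26239
Scenario B projection —
Period 1.
Births: 4400 * 0.407 = 1791
Group 2: 3350 * 0.952 = 3189
Group 3: 4750 * 0.96 = 4560
Group 4: 7100 * 0.96 = 6816
Group 5: 4400 * 0.947 = 4167
Group 6: 2500 * 0.918 = 2295
Group 7: 4800 * 0.925 + 2300 * 0.581 = 4440 + 1336 = 5776
Giving 1791 / 3189 / 4560 / 6816 / 4167 / 2295 / 5776.
Period 2.
Births: 6816 * 0.407 = 2774
Group 2: 1791 * 0.952 = 1705
Group 3: 3189 * 0.96 = 3061
Group 4: 4560 * 0.96 = 4378
Group 5: 6816 * 0.947 = 6455
Group 6: 4167 * 0.918 = 3825
Group 7: 2295 * 0.925 + 5776 * 0.581 = 2123 + 3356 = 5479
Giving 2774 / 1705 / 3061 / 4378 / 6455 / 3825 / 5479.
Period 3.
Births: 4378 * 0.407 = 1782
Group 2: 2774 * 0.952 = 2641
Group 3: 1705 * 0.96 = 1637
Group 4: 3061 * 0.96 = 2939
Group 5: 4378 * 0.947 = 4146
Group 6: 6455 * 0.918 = 5926
Group 7: 3825 * 0.925 + 5479 * 0.581 = 3538 + 3183 = 6721
Giving 1782 / 2641 / 1637 / 2939 / 4146 / 5926 / 6721.
Scenario B total after 3 periods: 25792
Difference B − A = 25792 − 26239 = -447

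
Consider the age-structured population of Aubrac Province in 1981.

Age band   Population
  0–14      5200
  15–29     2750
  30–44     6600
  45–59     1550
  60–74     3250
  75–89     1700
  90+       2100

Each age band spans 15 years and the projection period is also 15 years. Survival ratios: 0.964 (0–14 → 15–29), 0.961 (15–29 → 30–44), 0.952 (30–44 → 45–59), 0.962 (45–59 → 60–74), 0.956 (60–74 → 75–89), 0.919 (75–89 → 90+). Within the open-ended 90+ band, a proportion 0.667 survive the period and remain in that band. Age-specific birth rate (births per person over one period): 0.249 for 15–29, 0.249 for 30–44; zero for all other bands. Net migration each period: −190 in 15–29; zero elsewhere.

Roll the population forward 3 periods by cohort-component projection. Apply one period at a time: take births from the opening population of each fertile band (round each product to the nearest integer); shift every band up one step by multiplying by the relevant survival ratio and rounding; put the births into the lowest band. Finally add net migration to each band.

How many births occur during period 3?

Period 1.
Births: 2750 × 0.249 = 685  |  6600 × 0.249 = 1643 → total 2328
15–29: 5200 × 0.964 = 5013
30–44: 2750 × 0.961 = 2643
45–59: 6600 × 0.952 = 6283
60–74: 1550 × 0.962 = 1491
75–89: 3250 × 0.956 = 3107
90+: 1700 × 0.919 + 2100 × 0.667 = 1562 + 1401 = 2963
Net migration: 15–29 − 190 → 4823
End of period: [2328, 4823, 2643, 6283, 1491, 3107, 2963]
Period 2.
Births: 4823 × 0.249 = 1201  |  2643 × 0.249 = 658 → total 1859
15–29: 2328 × 0.964 = 2244
30–44: 4823 × 0.961 = 4635
45–59: 2643 × 0.952 = 2516
60–74: 6283 × 0.962 = 6044
75–89: 1491 × 0.956 = 1425
90+: 3107 × 0.919 + 2963 × 0.667 = 2855 + 1976 = 4831
Net migration: 15–29 − 190 → 2054
End of period: [1859, 2054, 4635, 2516, 6044, 1425, 4831]
Period 3.
Births: 2054 × 0.249 = 511  |  4635 × 0.249 = 1154 → total 1665
15–29: 1859 × 0.964 = 1792
30–44: 2054 × 0.961 = 1974
45–59: 4635 × 0.952 = 4413
60–74: 2516 × 0.962 = 2420
75–89: 6044 × 0.956 = 5778
90+: 1425 × 0.919 + 4831 × 0.667 = 1310 + 3222 = 4532
Net migration: 15–29 − 190 → 1602
End of period: [1665, 1602, 1974, 4413, 2420, 5778, 4532]

1665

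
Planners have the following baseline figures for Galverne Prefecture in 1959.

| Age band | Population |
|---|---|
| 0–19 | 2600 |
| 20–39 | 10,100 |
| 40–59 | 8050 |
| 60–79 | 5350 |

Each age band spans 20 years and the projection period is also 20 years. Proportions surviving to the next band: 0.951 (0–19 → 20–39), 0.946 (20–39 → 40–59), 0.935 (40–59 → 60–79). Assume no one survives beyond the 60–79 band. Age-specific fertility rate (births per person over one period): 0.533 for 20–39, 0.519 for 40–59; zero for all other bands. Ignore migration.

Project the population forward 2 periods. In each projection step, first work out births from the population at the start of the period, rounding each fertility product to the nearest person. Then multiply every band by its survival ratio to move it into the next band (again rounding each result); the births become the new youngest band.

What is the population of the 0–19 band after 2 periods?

Period 1:
Births: 10100 * 0.533 = 5383  |  8050 * 0.519 = 4178 — total 9561
20–39: 2600 * 0.951 = 2473
40–59: 10100 * 0.946 = 9555
60–79: 8050 * 0.935 = 7527
End of period: [9561, 2473, 9555, 7527]
Period 2:
Births: 2473 * 0.533 = 1318  |  9555 * 0.519 = 4959 — total 6277
20–39: 9561 * 0.951 = 9093
40–59: 2473 * 0.946 = 2339
60–79: 9555 * 0.935 = 8934
End of period: [6277, 9093, 2339, 8934]

6277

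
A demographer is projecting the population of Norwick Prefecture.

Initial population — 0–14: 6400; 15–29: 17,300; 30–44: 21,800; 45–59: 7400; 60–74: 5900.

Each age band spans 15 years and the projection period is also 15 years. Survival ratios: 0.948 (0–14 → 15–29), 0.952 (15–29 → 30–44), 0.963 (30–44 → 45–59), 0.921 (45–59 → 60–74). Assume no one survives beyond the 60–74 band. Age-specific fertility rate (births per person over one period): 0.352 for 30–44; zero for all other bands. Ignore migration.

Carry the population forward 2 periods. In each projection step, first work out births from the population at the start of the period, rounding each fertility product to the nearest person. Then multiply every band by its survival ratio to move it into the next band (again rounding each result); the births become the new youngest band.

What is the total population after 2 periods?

After projecting period 1:
Births: 21800 × 0.352 = 7674
15–29: 6400 × 0.948 = 6067
30–44: 17300 × 0.952 = 16470
45–59: 21800 × 0.963 = 20993
60–74: 7400 × 0.921 = 6815
Population now: 0–14=7674, 15–29=6067, 30–44=16470, 45–59=20993, 60–74=6815
After projecting period 2:
Births: 16470 × 0.352 = 5797
15–29: 7674 × 0.948 = 7275
30–44: 6067 × 0.952 = 5776
45–59: 16470 × 0.963 = 15861
60–74: 20993 × 0.921 = 19335
Population now: 0–14=5797, 15–29=7275, 30–44=5776, 45–59=15861, 60–74=19335
Total after period 2: 5797 + 7275 + 5776 + 15861 + 19335 = 54044

54044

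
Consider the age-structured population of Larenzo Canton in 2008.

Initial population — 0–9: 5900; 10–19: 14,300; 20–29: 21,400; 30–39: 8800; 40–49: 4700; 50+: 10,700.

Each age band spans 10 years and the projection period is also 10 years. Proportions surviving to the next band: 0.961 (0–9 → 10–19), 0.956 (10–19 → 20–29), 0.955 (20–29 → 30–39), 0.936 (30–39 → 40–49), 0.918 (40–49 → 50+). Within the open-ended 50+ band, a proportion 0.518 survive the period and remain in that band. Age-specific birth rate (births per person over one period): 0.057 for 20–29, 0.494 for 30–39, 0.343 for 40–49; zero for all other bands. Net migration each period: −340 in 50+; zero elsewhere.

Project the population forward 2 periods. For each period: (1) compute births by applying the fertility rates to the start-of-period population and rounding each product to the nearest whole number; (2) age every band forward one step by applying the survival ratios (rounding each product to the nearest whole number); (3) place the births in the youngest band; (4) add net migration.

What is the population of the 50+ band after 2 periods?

Period 1:
Births: 21400 × 0.057 = 1220  |  8800 × 0.494 = 4347  |  4700 × 0.343 = 1612 — total 7179
10–19: 5900 × 0.961 = 5670
20–29: 14300 × 0.956 = 13671
30–39: 21400 × 0.955 = 20437
40–49: 8800 × 0.936 = 8237
50+: 4700 × 0.918 + 10700 × 0.518 = 4315 + 5543 = 9858
Net migration: 50+ − 340 → 9518
End of period: [7179, 5670, 13671, 20437, 8237, 9518]
Period 2:
Births: 13671 × 0.057 = 779  |  20437 × 0.494 = 10096  |  8237 × 0.343 = 2825 — total 13700
10–19: 7179 × 0.961 = 6899
20–29: 5670 × 0.956 = 5421
30–39: 13671 × 0.955 = 13056
40–49: 20437 × 0.936 = 19129
50+: 8237 × 0.918 + 9518 × 0.518 = 7562 + 4930 = 12492
Net migration: 50+ − 340 → 12152
End of period: [13700, 6899, 5421, 13056, 19129, 12152]

12152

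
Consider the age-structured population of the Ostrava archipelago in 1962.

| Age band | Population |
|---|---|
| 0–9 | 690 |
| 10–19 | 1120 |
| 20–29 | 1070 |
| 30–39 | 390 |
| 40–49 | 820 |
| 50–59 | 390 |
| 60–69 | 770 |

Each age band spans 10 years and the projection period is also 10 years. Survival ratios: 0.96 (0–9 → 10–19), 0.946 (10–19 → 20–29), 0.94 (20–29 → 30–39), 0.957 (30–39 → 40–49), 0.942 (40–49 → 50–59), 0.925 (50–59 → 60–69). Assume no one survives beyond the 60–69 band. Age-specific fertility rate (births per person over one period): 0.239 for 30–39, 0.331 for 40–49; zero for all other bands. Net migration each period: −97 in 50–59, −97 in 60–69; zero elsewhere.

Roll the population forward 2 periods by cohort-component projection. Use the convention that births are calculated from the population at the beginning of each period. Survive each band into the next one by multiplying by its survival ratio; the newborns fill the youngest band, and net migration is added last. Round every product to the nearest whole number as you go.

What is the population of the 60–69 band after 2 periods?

527

After projecting period 1:
Births: 390 × 0.239 = 93  |  820 × 0.331 = 271 ⇒ total 364
10–19: 690 × 0.96 = 662
20–29: 1120 × 0.946 = 1060
30–39: 1070 × 0.94 = 1006
40–49: 390 × 0.957 = 373
50–59: 820 × 0.942 = 772
60–69: 390 × 0.925 = 361
Net migration: 50–59 − 97 → 675; 60–69 − 97 → 264
Giving 364 / 662 / 1060 / 1006 / 373 / 675 / 264.
After projecting period 2:
Births: 1006 × 0.239 = 240  |  373 × 0.331 = 123 ⇒ total 363
10–19: 364 × 0.96 = 349
20–29: 662 × 0.946 = 626
30–39: 1060 × 0.94 = 996
40–49: 1006 × 0.957 = 963
50–59: 373 × 0.942 = 351
60–69: 675 × 0.925 = 624
Net migration: 50–59 − 97 → 254; 60–69 − 97 → 527
Giving 363 / 349 / 626 / 996 / 963 / 254 / 527.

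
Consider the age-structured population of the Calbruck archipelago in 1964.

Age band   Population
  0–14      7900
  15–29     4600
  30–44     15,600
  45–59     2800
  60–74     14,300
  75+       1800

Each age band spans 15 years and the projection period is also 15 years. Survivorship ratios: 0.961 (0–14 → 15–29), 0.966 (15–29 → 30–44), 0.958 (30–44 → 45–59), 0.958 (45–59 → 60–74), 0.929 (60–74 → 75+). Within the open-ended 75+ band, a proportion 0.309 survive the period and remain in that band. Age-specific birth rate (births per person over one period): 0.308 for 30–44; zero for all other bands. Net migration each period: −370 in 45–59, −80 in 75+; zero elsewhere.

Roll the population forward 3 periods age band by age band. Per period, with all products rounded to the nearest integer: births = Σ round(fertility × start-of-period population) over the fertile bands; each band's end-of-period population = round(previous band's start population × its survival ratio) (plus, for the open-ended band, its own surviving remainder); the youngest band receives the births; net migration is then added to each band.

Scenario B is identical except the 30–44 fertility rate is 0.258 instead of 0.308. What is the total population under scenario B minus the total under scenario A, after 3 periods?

Let group 1 be 0–14 through group 6 = 75+.
— Period 1 —
Births: 15600 × 0.308 = 4805
Group 2: 7900 × 0.961 = 7592
Group 3: 4600 × 0.966 = 4444
Group 4: 15600 × 0.958 = 14945
Group 5: 2800 × 0.958 = 2682
Group 6: 14300 × 0.929 + 1800 × 0.309 = 13285 + 556 = 13841
Net migration: Group 4 − 370 → 14575; Group 6 − 80 → 13761
→ [4805, 7592, 4444, 14575, 2682, 13761]
— Period 2 —
Births: 4444 × 0.308 = 1369
Group 2: 4805 × 0.961 = 4618
Group 3: 7592 × 0.966 = 7334
Group 4: 4444 × 0.958 = 4257
Group 5: 14575 × 0.958 = 13963
Group 6: 2682 × 0.929 + 13761 × 0.309 = 2492 + 4252 = 6744
Net migration: Group 4 − 370 → 3887; Group 6 − 80 → 6664
→ [1369, 4618, 7334, 3887, 13963, 6664]
— Period 3 —
Births: 7334 × 0.308 = 2259
Group 2: 1369 × 0.961 = 1316
Group 3: 4618 × 0.966 = 4461
Group 4: 7334 × 0.958 = 7026
Group 5: 3887 × 0.958 = 3724
Group 6: 13963 × 0.929 + 6664 × 0.309 = 12972 + 2059 = 15031
Net migration: Group 4 − 370 → 6656; Group 6 − 80 → 14951
→ [2259, 1316, 4461, 6656, 3724, 14951]
Scenario A total after 3 periods: 33367
Scenario B projection —
— Period 1 —
Births: 15600 × 0.258 = 4025
Group 2: 7900 × 0.961 = 7592
Group 3: 4600 × 0.966 = 4444
Group 4: 15600 × 0.958 = 14945
Group 5: 2800 × 0.958 = 2682
Group 6: 14300 × 0.929 + 1800 × 0.309 = 13285 + 556 = 13841
Net migration: Group 4 − 370 → 14575; Group 6 − 80 → 13761
→ [4025, 7592, 4444, 14575, 2682, 13761]
— Period 2 —
Births: 4444 × 0.258 = 1147
Group 2: 4025 × 0.961 = 3868
Group 3: 7592 × 0.966 = 7334
Group 4: 4444 × 0.958 = 4257
Group 5: 14575 × 0.958 = 13963
Group 6: 2682 × 0.929 + 13761 × 0.309 = 2492 + 4252 = 6744
Net migration: Group 4 − 370 → 3887; Group 6 − 80 → 6664
→ [1147, 3868, 7334, 3887, 13963, 6664]
— Period 3 —
Births: 7334 × 0.258 = 1892
Group 2: 1147 × 0.961 = 1102
Group 3: 3868 × 0.966 = 3736
Group 4: 7334 × 0.958 = 7026
Group 5: 3887 × 0.958 = 3724
Group 6: 13963 × 0.929 + 6664 × 0.309 = 12972 + 2059 = 15031
Net migration: Group 4 − 370 → 6656; Group 6 − 80 → 14951
→ [1892, 1102, 3736, 6656, 3724, 14951]
Scenario B total after 3 periods: 32061
Difference B − A = 32061 − 33367 = -1306

-1306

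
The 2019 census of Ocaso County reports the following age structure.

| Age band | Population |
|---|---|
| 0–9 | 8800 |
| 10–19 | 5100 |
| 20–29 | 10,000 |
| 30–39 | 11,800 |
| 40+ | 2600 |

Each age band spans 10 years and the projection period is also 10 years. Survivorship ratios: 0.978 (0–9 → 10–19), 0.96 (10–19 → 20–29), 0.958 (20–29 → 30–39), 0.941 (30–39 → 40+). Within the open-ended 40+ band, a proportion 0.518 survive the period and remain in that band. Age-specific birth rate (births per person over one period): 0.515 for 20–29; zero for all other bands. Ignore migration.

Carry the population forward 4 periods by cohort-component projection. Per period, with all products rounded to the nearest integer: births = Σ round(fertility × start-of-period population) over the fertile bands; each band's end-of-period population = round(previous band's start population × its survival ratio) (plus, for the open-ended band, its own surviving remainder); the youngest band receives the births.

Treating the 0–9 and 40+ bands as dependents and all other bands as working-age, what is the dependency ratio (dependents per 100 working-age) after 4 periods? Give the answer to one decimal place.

146.7

Numbering the bands 1..5 from youngest to oldest:
Period 1:
Births: 10000 × 0.515 = 5150
Band 2: 8800 × 0.978 = 8606
Band 3: 5100 × 0.96 = 4896
Band 4: 10000 × 0.958 = 9580
Band 5: 11800 × 0.941 + 2600 × 0.518 = 11104 + 1347 = 12451
Population now: 0–9=5150, 10–19=8606, 20–29=4896, 30–39=9580, 40+=12451
Period 2:
Births: 4896 × 0.515 = 2521
Band 2: 5150 × 0.978 = 5037
Band 3: 8606 × 0.96 = 8262
Band 4: 4896 × 0.958 = 4690
Band 5: 9580 × 0.941 + 12451 × 0.518 = 9015 + 6450 = 15465
Population now: 0–9=2521, 10–19=5037, 20–29=8262, 30–39=4690, 40+=15465
Period 3:
Births: 8262 × 0.515 = 4255
Band 2: 2521 × 0.978 = 2466
Band 3: 5037 × 0.96 = 4836
Band 4: 8262 × 0.958 = 7915
Band 5: 4690 × 0.941 + 15465 × 0.518 = 4413 + 8011 = 12424
Population now: 0–9=4255, 10–19=2466, 20–29=4836, 30–39=7915, 40+=12424
Period 4:
Births: 4836 × 0.515 = 2491
Band 2: 4255 × 0.978 = 4161
Band 3: 2466 × 0.96 = 2367
Band 4: 4836 × 0.958 = 4633
Band 5: 7915 × 0.941 + 12424 × 0.518 = 7448 + 6436 = 13884
Population now: 0–9=2491, 10–19=4161, 20–29=2367, 30–39=4633, 40+=13884
Dependents (band 0–9 + band 40+) = 2491 + 13884 = 16375; working-age = 11161; ratio = 16375/11161 × 100 = 146.7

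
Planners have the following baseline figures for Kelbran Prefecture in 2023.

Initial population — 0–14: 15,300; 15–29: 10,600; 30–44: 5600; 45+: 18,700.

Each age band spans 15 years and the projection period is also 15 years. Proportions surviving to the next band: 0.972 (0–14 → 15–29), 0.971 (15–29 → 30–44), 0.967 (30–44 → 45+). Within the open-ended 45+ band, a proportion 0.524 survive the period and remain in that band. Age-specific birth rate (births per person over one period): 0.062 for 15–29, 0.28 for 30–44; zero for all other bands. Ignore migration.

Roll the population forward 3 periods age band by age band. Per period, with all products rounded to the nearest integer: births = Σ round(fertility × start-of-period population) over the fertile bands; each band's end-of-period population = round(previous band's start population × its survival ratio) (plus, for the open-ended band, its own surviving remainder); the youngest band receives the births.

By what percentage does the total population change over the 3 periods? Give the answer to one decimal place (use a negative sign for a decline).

-33.6

Period 1:
Births: 10600 × 0.062 = 657, 5600 × 0.28 = 1568 ⇒ total 2225
15–29: 15300 × 0.972 = 14872
30–44: 10600 × 0.971 = 10293
45+: 5600 × 0.967 + 18700 × 0.524 = 5415 + 9799 = 15214
Giving 2225 / 14872 / 10293 / 15214.
Period 2:
Births: 14872 × 0.062 = 922, 10293 × 0.28 = 2882 ⇒ total 3804
15–29: 2225 × 0.972 = 2163
30–44: 14872 × 0.971 = 14441
45+: 10293 × 0.967 + 15214 × 0.524 = 9953 + 7972 = 17925
Giving 3804 / 2163 / 14441 / 17925.
Period 3:
Births: 2163 × 0.062 = 134, 14441 × 0.28 = 4043 ⇒ total 4177
15–29: 3804 × 0.972 = 3697
30–44: 2163 × 0.971 = 2100
45+: 14441 × 0.967 + 17925 × 0.524 = 13964 + 9393 = 23357
Giving 4177 / 3697 / 2100 / 23357.
Total: 50200 → 33331; change = -16869; percentage change = -33.6%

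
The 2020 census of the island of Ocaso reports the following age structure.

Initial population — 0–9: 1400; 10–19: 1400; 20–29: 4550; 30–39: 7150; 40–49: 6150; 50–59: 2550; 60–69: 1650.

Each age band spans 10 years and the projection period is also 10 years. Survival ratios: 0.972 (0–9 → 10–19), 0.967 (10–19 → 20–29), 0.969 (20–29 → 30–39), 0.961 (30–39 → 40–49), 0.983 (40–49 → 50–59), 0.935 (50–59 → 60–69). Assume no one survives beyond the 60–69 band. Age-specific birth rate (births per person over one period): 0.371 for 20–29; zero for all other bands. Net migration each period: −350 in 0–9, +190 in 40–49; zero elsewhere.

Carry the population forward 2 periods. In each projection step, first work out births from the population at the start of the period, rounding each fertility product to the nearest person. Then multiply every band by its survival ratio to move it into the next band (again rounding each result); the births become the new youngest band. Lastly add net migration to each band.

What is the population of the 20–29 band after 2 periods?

1316

Period 1:
Births: 4550 × 0.371 = 1688
10–19: 1400 × 0.972 = 1361
20–29: 1400 × 0.967 = 1354
30–39: 4550 × 0.969 = 4409
40–49: 7150 × 0.961 = 6871
50–59: 6150 × 0.983 = 6045
60–69: 2550 × 0.935 = 2384
Net migration: 0–9 − 350 → 1338; 40–49 + 190 → 7061
Giving 1338 / 1361 / 1354 / 4409 / 7061 / 6045 / 2384.
Period 2:
Births: 1354 × 0.371 = 502
10–19: 1338 × 0.972 = 1301
20–29: 1361 × 0.967 = 1316
30–39: 1354 × 0.969 = 1312
40–49: 4409 × 0.961 = 4237
50–59: 7061 × 0.983 = 6941
60–69: 6045 × 0.935 = 5652
Net migration: 0–9 − 350 → 152; 40–49 + 190 → 4427
Giving 152 / 1301 / 1316 / 1312 / 4427 / 6941 / 5652.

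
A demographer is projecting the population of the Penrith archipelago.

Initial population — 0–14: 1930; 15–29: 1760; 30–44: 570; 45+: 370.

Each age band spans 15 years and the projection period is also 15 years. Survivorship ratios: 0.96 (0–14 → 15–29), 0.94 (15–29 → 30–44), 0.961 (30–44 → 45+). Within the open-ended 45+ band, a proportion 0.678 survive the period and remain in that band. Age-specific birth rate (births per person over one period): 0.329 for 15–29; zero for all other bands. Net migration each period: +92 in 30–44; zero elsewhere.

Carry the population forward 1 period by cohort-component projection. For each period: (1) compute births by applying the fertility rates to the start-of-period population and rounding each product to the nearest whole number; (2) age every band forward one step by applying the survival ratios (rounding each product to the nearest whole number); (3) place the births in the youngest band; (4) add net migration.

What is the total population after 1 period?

[period 1]
Births: 1760 × 0.329 = 579
15–29: 1930 × 0.96 = 1853
30–44: 1760 × 0.94 = 1654
45+: 570 × 0.961 + 370 × 0.678 = 548 + 251 = 799
Net migration: 30–44 + 92 → 1746
→ [579, 1853, 1746, 799]
Total after period 1: 579 + 1853 + 1746 + 799 = 4977

4977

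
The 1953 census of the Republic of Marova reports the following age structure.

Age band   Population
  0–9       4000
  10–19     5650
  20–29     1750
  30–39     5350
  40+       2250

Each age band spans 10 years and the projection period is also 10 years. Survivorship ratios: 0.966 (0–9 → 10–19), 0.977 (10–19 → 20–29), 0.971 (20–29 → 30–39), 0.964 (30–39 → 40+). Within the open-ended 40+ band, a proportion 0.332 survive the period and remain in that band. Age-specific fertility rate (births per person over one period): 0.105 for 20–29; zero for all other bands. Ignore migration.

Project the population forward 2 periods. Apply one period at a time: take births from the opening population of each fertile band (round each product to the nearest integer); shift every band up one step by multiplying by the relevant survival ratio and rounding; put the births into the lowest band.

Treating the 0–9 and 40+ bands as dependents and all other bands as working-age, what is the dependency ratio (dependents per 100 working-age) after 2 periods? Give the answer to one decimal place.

Call the bands 1 to 5, youngest first.
— Period 1 —
Births: 1750 × 0.105 = 184
Band 2: 4000 × 0.966 = 3864
Band 3: 5650 × 0.977 = 5520
Band 4: 1750 × 0.971 = 1699
Band 5: 5350 × 0.964 + 2250 × 0.332 = 5157 + 747 = 5904
Giving 184 / 3864 / 5520 / 1699 / 5904.
— Period 2 —
Births: 5520 × 0.105 = 580
Band 2: 184 × 0.966 = 178
Band 3: 3864 × 0.977 = 3775
Band 4: 5520 × 0.971 = 5360
Band 5: 1699 × 0.964 + 5904 × 0.332 = 1638 + 1960 = 3598
Giving 580 / 178 / 3775 / 5360 / 3598.
Dependents (band 0–9 + band 40+) = 580 + 3598 = 4178; working-age = 9313; ratio = 4178/9313 × 100 = 44.9

44.9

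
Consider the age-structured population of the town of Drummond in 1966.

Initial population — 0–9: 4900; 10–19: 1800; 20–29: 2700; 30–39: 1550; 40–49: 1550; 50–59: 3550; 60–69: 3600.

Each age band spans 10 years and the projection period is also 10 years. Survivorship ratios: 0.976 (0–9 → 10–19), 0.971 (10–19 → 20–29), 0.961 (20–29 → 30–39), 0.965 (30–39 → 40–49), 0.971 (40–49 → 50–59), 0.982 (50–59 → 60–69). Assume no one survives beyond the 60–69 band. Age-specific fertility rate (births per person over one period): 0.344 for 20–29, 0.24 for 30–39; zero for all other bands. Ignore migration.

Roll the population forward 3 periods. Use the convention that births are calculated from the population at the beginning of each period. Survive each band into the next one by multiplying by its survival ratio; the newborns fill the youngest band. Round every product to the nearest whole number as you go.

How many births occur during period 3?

Numbering the groups 1..7 from youngest to oldest:
— Period 1 —
Births: 2700 × 0.344 = 929  |  1550 × 0.24 = 372 ⇒ total 1301
Group 2: 4900 × 0.976 = 4782
Group 3: 1800 × 0.971 = 1748
Group 4: 2700 × 0.961 = 2595
Group 5: 1550 × 0.965 = 1496
Group 6: 1550 × 0.971 = 1505
Group 7: 3550 × 0.982 = 3486
Giving 1301 / 4782 / 1748 / 2595 / 1496 / 1505 / 3486.
— Period 2 —
Births: 1748 × 0.344 = 601  |  2595 × 0.24 = 623 ⇒ total 1224
Group 2: 1301 × 0.976 = 1270
Group 3: 4782 × 0.971 = 4643
Group 4: 1748 × 0.961 = 1680
Group 5: 2595 × 0.965 = 2504
Group 6: 1496 × 0.971 = 1453
Group 7: 1505 × 0.982 = 1478
Giving 1224 / 1270 / 4643 / 1680 / 2504 / 1453 / 1478.
— Period 3 —
Births: 4643 × 0.344 = 1597  |  1680 × 0.24 = 403 ⇒ total 2000
Group 2: 1224 × 0.976 = 1195
Group 3: 1270 × 0.971 = 1233
Group 4: 4643 × 0.961 = 4462
Group 5: 1680 × 0.965 = 1621
Group 6: 2504 × 0.971 = 2431
Group 7: 1453 × 0.982 = 1427
Giving 2000 / 1195 / 1233 / 4462 / 1621 / 2431 / 1427.

2000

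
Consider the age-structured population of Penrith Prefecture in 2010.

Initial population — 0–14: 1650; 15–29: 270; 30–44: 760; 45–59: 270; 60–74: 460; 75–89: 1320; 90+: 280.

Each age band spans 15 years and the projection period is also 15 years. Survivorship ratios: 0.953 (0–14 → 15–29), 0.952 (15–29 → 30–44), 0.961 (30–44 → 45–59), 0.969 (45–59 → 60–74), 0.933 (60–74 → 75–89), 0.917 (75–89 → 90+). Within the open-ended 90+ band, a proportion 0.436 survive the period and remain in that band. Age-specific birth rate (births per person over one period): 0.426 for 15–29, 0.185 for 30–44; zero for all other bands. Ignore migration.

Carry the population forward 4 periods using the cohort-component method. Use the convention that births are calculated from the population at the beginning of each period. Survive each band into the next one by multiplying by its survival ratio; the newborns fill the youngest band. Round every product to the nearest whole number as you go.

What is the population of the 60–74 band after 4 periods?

1394

— Period 1 —
Births: 270 * 0.426 = 115 ; 760 * 0.185 = 141 ⇒ total 256
15–29: 1650 * 0.953 = 1572
30–44: 270 * 0.952 = 257
45–59: 760 * 0.961 = 730
60–74: 270 * 0.969 = 262
75–89: 460 * 0.933 = 429
90+: 1320 * 0.917 + 280 * 0.436 = 1210 + 122 = 1332
Giving 256 / 1572 / 257 / 730 / 262 / 429 / 1332.
— Period 2 —
Births: 1572 * 0.426 = 670 ; 257 * 0.185 = 48 ⇒ total 718
15–29: 256 * 0.953 = 244
30–44: 1572 * 0.952 = 1497
45–59: 257 * 0.961 = 247
60–74: 730 * 0.969 = 707
75–89: 262 * 0.933 = 244
90+: 429 * 0.917 + 1332 * 0.436 = 393 + 581 = 974
Giving 718 / 244 / 1497 / 247 / 707 / 244 / 974.
— Period 3 —
Births: 244 * 0.426 = 104 ; 1497 * 0.185 = 277 ⇒ total 381
15–29: 718 * 0.953 = 684
30–44: 244 * 0.952 = 232
45–59: 1497 * 0.961 = 1439
60–74: 247 * 0.969 = 239
75–89: 707 * 0.933 = 660
90+: 244 * 0.917 + 974 * 0.436 = 224 + 425 = 649
Giving 381 / 684 / 232 / 1439 / 239 / 660 / 649.
— Period 4 —
Births: 684 * 0.426 = 291 ; 232 * 0.185 = 43 ⇒ total 334
15–29: 381 * 0.953 = 363
30–44: 684 * 0.952 = 651
45–59: 232 * 0.961 = 223
60–74: 1439 * 0.969 = 1394
75–89: 239 * 0.933 = 223
90+: 660 * 0.917 + 649 * 0.436 = 605 + 283 = 888
Giving 334 / 363 / 651 / 223 / 1394 / 223 / 888.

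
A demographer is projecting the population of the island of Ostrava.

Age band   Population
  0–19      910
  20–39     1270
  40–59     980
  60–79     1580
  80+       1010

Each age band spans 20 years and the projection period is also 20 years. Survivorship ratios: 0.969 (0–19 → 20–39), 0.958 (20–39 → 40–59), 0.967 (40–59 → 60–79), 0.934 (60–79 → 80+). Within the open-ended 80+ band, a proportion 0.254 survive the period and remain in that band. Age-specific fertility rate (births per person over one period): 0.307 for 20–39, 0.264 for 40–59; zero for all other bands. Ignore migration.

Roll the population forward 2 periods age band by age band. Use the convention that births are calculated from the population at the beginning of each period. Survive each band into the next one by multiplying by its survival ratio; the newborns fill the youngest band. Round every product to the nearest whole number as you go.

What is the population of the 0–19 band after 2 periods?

After projecting period 1:
Births: 1270 × 0.307 = 390, 980 × 0.264 = 259 → 649
20–39: 910 × 0.969 = 882
40–59: 1270 × 0.958 = 1217
60–79: 980 × 0.967 = 948
80+: 1580 × 0.934 + 1010 × 0.254 = 1476 + 257 = 1733
Population now: 0–19=649, 20–39=882, 40–59=1217, 60–79=948, 80+=1733
After projecting period 2:
Births: 882 × 0.307 = 271, 1217 × 0.264 = 321 → 592
20–39: 649 × 0.969 = 629
40–59: 882 × 0.958 = 845
60–79: 1217 × 0.967 = 1177
80+: 948 × 0.934 + 1733 × 0.254 = 885 + 440 = 1325
Population now: 0–19=592, 20–39=629, 40–59=845, 60–79=1177, 80+=1325

592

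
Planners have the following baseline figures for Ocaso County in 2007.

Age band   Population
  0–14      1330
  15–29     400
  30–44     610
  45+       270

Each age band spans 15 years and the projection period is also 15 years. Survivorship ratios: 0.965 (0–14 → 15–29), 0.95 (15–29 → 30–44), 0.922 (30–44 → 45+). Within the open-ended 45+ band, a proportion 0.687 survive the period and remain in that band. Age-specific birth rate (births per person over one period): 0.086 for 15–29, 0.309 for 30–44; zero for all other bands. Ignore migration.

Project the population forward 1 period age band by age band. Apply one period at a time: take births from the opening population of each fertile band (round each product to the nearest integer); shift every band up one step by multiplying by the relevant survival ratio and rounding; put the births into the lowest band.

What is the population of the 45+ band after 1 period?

747

Period 1.
Births: 400 × 0.086 = 34, 610 × 0.309 = 188 ⇒ total 222
15–29: 1330 × 0.965 = 1283
30–44: 400 × 0.95 = 380
45+: 610 × 0.922 + 270 × 0.687 = 562 + 185 = 747
Giving 222 / 1283 / 380 / 747.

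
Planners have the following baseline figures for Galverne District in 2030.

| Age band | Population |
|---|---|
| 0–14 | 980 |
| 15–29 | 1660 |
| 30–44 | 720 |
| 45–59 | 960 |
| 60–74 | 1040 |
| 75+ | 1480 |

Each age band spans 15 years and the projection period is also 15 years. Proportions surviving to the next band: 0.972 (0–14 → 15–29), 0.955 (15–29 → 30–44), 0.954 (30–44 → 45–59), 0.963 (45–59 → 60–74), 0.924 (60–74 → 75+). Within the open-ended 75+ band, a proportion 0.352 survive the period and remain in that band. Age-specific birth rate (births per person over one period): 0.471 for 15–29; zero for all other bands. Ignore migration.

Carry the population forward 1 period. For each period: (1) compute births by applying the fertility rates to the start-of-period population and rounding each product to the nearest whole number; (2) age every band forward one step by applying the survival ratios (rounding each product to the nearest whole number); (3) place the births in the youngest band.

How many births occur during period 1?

782

(Groups numbered youngest = 1 to oldest = 6.)
— Period 1 —
Births: 1660 × 0.471 = 782
Group 2: 980 × 0.972 = 953
Group 3: 1660 × 0.955 = 1585
Group 4: 720 × 0.954 = 687
Group 5: 960 × 0.963 = 924
Group 6: 1040 × 0.924 + 1480 × 0.352 = 961 + 521 = 1482
End of period: [782, 953, 1585, 687, 924, 1482]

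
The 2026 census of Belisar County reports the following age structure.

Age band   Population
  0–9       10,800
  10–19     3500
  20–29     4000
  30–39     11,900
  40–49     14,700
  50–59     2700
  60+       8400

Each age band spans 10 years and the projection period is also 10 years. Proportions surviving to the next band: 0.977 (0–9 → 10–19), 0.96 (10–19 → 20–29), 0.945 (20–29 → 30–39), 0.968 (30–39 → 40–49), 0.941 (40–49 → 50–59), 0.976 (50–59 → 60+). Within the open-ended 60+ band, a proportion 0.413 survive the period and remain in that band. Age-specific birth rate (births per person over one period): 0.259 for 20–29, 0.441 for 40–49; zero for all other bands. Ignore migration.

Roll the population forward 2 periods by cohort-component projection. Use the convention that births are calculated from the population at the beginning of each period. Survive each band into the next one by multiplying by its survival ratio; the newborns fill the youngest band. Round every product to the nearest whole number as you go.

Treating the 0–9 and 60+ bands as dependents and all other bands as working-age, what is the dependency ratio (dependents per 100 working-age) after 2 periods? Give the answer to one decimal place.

Numbering the bands 1..7 from youngest to oldest:
Period 1.
Births: 4000 * 0.259 = 1036  |  14700 * 0.441 = 6483 → total 7519
Band 2: 10800 * 0.977 = 10552
Band 3: 3500 * 0.96 = 3360
Band 4: 4000 * 0.945 = 3780
Band 5: 11900 * 0.968 = 11519
Band 6: 14700 * 0.941 = 13833
Band 7: 2700 * 0.976 + 8400 * 0.413 = 2635 + 3469 = 6104
Giving 7519 / 10552 / 3360 / 3780 / 11519 / 13833 / 6104.
Period 2.
Births: 3360 * 0.259 = 870  |  11519 * 0.441 = 5080 → total 5950
Band 2: 7519 * 0.977 = 7346
Band 3: 10552 * 0.96 = 10130
Band 4: 3360 * 0.945 = 3175
Band 5: 3780 * 0.968 = 3659
Band 6: 11519 * 0.941 = 10839
Band 7: 13833 * 0.976 + 6104 * 0.413 = 13501 + 2521 = 16022
Giving 5950 / 7346 / 10130 / 3175 / 3659 / 10839 / 16022.
Dependents (band 0–9 + band 60+) = 5950 + 16022 = 21972; working-age = 35149; ratio = 21972/35149 × 100 = 62.5

62.5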